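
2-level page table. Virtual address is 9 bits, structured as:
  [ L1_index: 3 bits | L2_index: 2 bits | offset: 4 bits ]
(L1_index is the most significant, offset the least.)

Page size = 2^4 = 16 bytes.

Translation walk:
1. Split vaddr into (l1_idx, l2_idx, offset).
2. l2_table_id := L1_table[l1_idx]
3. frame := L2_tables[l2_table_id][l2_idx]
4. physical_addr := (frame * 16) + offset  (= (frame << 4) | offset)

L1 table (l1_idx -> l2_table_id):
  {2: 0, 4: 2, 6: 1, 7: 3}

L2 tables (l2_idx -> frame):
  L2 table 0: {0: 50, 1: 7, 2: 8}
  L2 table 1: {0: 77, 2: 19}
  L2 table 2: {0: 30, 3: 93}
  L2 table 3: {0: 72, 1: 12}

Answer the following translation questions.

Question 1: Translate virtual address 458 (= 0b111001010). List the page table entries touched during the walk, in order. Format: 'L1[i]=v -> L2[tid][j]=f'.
vaddr = 458 = 0b111001010
Split: l1_idx=7, l2_idx=0, offset=10

Answer: L1[7]=3 -> L2[3][0]=72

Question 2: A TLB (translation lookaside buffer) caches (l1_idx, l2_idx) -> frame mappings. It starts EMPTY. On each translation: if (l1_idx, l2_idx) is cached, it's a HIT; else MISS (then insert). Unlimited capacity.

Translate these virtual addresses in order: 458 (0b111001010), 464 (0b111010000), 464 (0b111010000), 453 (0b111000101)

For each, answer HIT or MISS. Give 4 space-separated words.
vaddr=458: (7,0) not in TLB -> MISS, insert
vaddr=464: (7,1) not in TLB -> MISS, insert
vaddr=464: (7,1) in TLB -> HIT
vaddr=453: (7,0) in TLB -> HIT

Answer: MISS MISS HIT HIT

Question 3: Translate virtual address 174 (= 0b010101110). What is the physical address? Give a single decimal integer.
Answer: 142

Derivation:
vaddr = 174 = 0b010101110
Split: l1_idx=2, l2_idx=2, offset=14
L1[2] = 0
L2[0][2] = 8
paddr = 8 * 16 + 14 = 142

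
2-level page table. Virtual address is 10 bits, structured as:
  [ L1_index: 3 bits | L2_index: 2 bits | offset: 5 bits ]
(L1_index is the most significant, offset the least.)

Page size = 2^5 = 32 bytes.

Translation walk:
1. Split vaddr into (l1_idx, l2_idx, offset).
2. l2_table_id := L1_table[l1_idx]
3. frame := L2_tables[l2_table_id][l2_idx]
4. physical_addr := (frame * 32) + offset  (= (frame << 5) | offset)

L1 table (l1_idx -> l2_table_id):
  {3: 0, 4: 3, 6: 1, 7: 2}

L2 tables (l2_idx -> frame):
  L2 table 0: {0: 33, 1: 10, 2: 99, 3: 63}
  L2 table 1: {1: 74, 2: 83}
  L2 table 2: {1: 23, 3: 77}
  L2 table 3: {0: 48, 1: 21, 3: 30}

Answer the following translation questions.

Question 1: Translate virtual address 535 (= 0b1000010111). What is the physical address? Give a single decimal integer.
vaddr = 535 = 0b1000010111
Split: l1_idx=4, l2_idx=0, offset=23
L1[4] = 3
L2[3][0] = 48
paddr = 48 * 32 + 23 = 1559

Answer: 1559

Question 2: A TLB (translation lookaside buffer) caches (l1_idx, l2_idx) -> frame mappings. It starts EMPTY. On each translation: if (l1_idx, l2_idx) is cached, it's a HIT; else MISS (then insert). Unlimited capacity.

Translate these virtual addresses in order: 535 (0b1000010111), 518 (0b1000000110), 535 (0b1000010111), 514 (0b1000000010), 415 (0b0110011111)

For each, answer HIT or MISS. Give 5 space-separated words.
vaddr=535: (4,0) not in TLB -> MISS, insert
vaddr=518: (4,0) in TLB -> HIT
vaddr=535: (4,0) in TLB -> HIT
vaddr=514: (4,0) in TLB -> HIT
vaddr=415: (3,0) not in TLB -> MISS, insert

Answer: MISS HIT HIT HIT MISS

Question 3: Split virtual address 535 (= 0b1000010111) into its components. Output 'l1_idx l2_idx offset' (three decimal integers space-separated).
Answer: 4 0 23

Derivation:
vaddr = 535 = 0b1000010111
  top 3 bits -> l1_idx = 4
  next 2 bits -> l2_idx = 0
  bottom 5 bits -> offset = 23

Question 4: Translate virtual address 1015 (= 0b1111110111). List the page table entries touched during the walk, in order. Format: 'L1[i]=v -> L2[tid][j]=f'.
Answer: L1[7]=2 -> L2[2][3]=77

Derivation:
vaddr = 1015 = 0b1111110111
Split: l1_idx=7, l2_idx=3, offset=23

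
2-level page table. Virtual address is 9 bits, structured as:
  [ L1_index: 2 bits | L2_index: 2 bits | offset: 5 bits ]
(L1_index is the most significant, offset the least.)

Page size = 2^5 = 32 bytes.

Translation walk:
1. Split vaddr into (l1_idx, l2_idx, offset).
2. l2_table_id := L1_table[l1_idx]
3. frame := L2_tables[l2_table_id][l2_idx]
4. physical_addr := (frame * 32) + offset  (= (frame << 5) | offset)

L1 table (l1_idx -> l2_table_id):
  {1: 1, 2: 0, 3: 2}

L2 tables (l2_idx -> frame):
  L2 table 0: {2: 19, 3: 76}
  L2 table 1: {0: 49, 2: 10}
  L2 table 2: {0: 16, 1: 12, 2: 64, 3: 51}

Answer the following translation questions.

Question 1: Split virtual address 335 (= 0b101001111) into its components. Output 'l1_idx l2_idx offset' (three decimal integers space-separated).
Answer: 2 2 15

Derivation:
vaddr = 335 = 0b101001111
  top 2 bits -> l1_idx = 2
  next 2 bits -> l2_idx = 2
  bottom 5 bits -> offset = 15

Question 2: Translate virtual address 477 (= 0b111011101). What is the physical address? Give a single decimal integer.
Answer: 2077

Derivation:
vaddr = 477 = 0b111011101
Split: l1_idx=3, l2_idx=2, offset=29
L1[3] = 2
L2[2][2] = 64
paddr = 64 * 32 + 29 = 2077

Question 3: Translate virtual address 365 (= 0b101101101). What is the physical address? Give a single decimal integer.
Answer: 2445

Derivation:
vaddr = 365 = 0b101101101
Split: l1_idx=2, l2_idx=3, offset=13
L1[2] = 0
L2[0][3] = 76
paddr = 76 * 32 + 13 = 2445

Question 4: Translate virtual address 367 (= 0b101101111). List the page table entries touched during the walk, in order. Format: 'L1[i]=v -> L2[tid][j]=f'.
Answer: L1[2]=0 -> L2[0][3]=76

Derivation:
vaddr = 367 = 0b101101111
Split: l1_idx=2, l2_idx=3, offset=15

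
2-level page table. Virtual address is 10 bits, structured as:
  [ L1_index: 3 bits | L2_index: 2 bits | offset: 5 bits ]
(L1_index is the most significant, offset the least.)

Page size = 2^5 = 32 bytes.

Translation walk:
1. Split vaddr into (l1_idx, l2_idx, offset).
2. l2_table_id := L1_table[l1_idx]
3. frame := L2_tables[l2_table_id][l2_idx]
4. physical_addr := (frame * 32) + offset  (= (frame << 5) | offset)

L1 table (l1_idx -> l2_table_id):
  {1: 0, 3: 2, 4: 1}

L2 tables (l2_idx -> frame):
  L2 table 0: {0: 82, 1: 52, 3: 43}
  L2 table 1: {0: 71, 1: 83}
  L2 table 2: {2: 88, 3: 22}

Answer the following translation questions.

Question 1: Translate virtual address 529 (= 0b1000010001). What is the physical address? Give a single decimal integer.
Answer: 2289

Derivation:
vaddr = 529 = 0b1000010001
Split: l1_idx=4, l2_idx=0, offset=17
L1[4] = 1
L2[1][0] = 71
paddr = 71 * 32 + 17 = 2289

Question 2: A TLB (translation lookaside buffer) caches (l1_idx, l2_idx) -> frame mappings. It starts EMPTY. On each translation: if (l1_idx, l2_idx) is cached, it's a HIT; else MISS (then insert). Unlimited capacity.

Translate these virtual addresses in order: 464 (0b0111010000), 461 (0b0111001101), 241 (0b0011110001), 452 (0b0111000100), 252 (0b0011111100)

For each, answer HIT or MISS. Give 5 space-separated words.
Answer: MISS HIT MISS HIT HIT

Derivation:
vaddr=464: (3,2) not in TLB -> MISS, insert
vaddr=461: (3,2) in TLB -> HIT
vaddr=241: (1,3) not in TLB -> MISS, insert
vaddr=452: (3,2) in TLB -> HIT
vaddr=252: (1,3) in TLB -> HIT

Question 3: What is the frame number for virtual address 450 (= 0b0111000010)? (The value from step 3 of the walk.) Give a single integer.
Answer: 88

Derivation:
vaddr = 450: l1_idx=3, l2_idx=2
L1[3] = 2; L2[2][2] = 88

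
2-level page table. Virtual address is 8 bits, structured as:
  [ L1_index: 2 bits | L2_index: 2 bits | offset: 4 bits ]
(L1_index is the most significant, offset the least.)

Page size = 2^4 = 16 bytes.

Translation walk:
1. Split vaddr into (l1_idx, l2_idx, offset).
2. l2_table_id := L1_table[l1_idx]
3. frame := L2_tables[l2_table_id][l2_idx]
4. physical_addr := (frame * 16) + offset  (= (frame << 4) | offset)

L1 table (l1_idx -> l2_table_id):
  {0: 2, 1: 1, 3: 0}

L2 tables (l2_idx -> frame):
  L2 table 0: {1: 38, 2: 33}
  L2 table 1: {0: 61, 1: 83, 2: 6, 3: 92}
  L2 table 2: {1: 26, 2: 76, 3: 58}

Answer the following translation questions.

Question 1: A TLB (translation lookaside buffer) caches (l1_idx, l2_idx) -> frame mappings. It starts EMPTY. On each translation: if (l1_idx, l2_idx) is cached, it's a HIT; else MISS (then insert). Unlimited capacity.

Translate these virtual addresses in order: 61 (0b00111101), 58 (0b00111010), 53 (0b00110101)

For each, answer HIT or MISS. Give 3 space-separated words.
Answer: MISS HIT HIT

Derivation:
vaddr=61: (0,3) not in TLB -> MISS, insert
vaddr=58: (0,3) in TLB -> HIT
vaddr=53: (0,3) in TLB -> HIT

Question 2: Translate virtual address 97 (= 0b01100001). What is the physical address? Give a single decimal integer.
vaddr = 97 = 0b01100001
Split: l1_idx=1, l2_idx=2, offset=1
L1[1] = 1
L2[1][2] = 6
paddr = 6 * 16 + 1 = 97

Answer: 97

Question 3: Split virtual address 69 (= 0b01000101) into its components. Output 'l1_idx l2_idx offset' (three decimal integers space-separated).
Answer: 1 0 5

Derivation:
vaddr = 69 = 0b01000101
  top 2 bits -> l1_idx = 1
  next 2 bits -> l2_idx = 0
  bottom 4 bits -> offset = 5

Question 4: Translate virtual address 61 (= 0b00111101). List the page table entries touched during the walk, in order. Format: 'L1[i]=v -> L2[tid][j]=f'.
vaddr = 61 = 0b00111101
Split: l1_idx=0, l2_idx=3, offset=13

Answer: L1[0]=2 -> L2[2][3]=58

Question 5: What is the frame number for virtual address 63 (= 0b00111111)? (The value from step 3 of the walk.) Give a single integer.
vaddr = 63: l1_idx=0, l2_idx=3
L1[0] = 2; L2[2][3] = 58

Answer: 58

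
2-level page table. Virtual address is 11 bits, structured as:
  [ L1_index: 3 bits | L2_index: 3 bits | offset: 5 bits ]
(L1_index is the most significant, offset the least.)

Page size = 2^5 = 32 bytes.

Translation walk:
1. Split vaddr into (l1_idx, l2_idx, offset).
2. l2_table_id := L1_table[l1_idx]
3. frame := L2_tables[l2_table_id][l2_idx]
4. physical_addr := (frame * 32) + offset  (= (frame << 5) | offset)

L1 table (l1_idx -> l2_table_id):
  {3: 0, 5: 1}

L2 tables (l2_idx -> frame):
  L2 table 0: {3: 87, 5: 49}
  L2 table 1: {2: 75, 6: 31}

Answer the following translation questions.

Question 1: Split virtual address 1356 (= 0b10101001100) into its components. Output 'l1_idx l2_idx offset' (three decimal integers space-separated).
Answer: 5 2 12

Derivation:
vaddr = 1356 = 0b10101001100
  top 3 bits -> l1_idx = 5
  next 3 bits -> l2_idx = 2
  bottom 5 bits -> offset = 12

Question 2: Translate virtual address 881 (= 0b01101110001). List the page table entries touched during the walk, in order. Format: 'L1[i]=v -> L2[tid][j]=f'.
Answer: L1[3]=0 -> L2[0][3]=87

Derivation:
vaddr = 881 = 0b01101110001
Split: l1_idx=3, l2_idx=3, offset=17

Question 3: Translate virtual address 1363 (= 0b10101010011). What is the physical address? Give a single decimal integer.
vaddr = 1363 = 0b10101010011
Split: l1_idx=5, l2_idx=2, offset=19
L1[5] = 1
L2[1][2] = 75
paddr = 75 * 32 + 19 = 2419

Answer: 2419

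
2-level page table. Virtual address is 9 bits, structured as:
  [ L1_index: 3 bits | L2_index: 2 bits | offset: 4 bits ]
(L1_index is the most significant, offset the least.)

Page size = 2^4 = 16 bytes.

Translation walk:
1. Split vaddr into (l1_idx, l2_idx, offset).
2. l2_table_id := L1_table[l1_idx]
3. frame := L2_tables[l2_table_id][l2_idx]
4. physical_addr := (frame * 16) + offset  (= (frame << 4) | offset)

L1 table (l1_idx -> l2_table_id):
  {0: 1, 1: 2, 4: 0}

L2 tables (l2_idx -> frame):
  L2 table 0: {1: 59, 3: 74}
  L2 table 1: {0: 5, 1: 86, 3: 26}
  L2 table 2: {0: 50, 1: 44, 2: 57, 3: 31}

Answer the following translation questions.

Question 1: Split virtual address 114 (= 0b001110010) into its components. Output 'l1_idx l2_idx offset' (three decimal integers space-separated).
Answer: 1 3 2

Derivation:
vaddr = 114 = 0b001110010
  top 3 bits -> l1_idx = 1
  next 2 bits -> l2_idx = 3
  bottom 4 bits -> offset = 2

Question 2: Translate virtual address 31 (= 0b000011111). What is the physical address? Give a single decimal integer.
vaddr = 31 = 0b000011111
Split: l1_idx=0, l2_idx=1, offset=15
L1[0] = 1
L2[1][1] = 86
paddr = 86 * 16 + 15 = 1391

Answer: 1391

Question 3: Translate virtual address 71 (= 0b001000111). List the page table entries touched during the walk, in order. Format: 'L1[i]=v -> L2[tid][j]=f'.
vaddr = 71 = 0b001000111
Split: l1_idx=1, l2_idx=0, offset=7

Answer: L1[1]=2 -> L2[2][0]=50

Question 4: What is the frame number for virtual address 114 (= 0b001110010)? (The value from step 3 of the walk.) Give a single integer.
vaddr = 114: l1_idx=1, l2_idx=3
L1[1] = 2; L2[2][3] = 31

Answer: 31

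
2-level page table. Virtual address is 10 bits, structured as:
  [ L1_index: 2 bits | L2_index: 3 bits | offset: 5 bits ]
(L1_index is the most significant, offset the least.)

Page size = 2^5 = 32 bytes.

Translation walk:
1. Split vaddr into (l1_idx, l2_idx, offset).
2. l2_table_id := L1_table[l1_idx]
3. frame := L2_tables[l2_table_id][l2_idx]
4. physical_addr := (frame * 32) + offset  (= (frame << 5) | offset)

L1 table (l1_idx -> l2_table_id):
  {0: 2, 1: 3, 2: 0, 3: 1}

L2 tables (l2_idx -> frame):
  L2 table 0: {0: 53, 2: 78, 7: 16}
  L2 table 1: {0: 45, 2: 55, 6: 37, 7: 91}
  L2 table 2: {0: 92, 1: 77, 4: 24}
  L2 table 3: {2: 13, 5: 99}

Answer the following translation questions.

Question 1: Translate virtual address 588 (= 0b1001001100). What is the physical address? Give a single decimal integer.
Answer: 2508

Derivation:
vaddr = 588 = 0b1001001100
Split: l1_idx=2, l2_idx=2, offset=12
L1[2] = 0
L2[0][2] = 78
paddr = 78 * 32 + 12 = 2508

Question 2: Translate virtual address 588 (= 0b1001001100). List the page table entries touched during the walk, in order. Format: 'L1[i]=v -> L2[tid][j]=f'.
vaddr = 588 = 0b1001001100
Split: l1_idx=2, l2_idx=2, offset=12

Answer: L1[2]=0 -> L2[0][2]=78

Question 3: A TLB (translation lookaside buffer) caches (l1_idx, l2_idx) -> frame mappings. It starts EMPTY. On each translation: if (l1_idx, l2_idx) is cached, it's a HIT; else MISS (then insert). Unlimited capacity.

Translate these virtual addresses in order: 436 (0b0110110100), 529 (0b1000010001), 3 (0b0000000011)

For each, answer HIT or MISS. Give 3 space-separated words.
Answer: MISS MISS MISS

Derivation:
vaddr=436: (1,5) not in TLB -> MISS, insert
vaddr=529: (2,0) not in TLB -> MISS, insert
vaddr=3: (0,0) not in TLB -> MISS, insert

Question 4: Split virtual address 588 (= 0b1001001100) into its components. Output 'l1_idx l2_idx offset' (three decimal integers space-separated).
Answer: 2 2 12

Derivation:
vaddr = 588 = 0b1001001100
  top 2 bits -> l1_idx = 2
  next 3 bits -> l2_idx = 2
  bottom 5 bits -> offset = 12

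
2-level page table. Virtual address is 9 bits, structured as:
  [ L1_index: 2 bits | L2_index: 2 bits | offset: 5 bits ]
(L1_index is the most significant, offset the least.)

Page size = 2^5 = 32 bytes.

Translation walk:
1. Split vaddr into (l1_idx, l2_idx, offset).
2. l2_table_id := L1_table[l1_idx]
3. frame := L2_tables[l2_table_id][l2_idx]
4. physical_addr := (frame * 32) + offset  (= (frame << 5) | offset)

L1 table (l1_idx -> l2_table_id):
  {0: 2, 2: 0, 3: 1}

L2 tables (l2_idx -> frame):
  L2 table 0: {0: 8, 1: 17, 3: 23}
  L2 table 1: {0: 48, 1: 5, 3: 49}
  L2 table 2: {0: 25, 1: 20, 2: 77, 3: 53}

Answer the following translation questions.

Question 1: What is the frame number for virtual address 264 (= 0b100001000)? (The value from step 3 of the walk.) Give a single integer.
vaddr = 264: l1_idx=2, l2_idx=0
L1[2] = 0; L2[0][0] = 8

Answer: 8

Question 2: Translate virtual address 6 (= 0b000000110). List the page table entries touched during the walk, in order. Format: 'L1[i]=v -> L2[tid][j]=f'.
vaddr = 6 = 0b000000110
Split: l1_idx=0, l2_idx=0, offset=6

Answer: L1[0]=2 -> L2[2][0]=25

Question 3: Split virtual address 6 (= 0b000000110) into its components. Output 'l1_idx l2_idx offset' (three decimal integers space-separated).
Answer: 0 0 6

Derivation:
vaddr = 6 = 0b000000110
  top 2 bits -> l1_idx = 0
  next 2 bits -> l2_idx = 0
  bottom 5 bits -> offset = 6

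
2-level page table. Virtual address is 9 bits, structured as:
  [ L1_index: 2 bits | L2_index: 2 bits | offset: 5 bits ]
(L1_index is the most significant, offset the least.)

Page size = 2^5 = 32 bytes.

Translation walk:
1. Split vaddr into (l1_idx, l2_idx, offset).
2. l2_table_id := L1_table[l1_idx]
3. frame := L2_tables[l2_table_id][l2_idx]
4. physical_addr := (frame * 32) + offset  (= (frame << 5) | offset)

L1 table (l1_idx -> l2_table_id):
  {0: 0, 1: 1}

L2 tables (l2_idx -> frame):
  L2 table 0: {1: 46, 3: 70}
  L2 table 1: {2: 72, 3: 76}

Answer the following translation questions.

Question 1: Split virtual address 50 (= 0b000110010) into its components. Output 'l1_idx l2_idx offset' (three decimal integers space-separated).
vaddr = 50 = 0b000110010
  top 2 bits -> l1_idx = 0
  next 2 bits -> l2_idx = 1
  bottom 5 bits -> offset = 18

Answer: 0 1 18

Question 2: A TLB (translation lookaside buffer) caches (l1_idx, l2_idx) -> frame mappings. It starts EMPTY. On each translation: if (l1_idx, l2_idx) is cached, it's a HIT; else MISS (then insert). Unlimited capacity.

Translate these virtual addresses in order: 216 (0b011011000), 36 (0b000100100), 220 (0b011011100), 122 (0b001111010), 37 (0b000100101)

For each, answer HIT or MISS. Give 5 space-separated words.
vaddr=216: (1,2) not in TLB -> MISS, insert
vaddr=36: (0,1) not in TLB -> MISS, insert
vaddr=220: (1,2) in TLB -> HIT
vaddr=122: (0,3) not in TLB -> MISS, insert
vaddr=37: (0,1) in TLB -> HIT

Answer: MISS MISS HIT MISS HIT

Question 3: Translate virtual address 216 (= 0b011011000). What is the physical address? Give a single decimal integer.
Answer: 2328

Derivation:
vaddr = 216 = 0b011011000
Split: l1_idx=1, l2_idx=2, offset=24
L1[1] = 1
L2[1][2] = 72
paddr = 72 * 32 + 24 = 2328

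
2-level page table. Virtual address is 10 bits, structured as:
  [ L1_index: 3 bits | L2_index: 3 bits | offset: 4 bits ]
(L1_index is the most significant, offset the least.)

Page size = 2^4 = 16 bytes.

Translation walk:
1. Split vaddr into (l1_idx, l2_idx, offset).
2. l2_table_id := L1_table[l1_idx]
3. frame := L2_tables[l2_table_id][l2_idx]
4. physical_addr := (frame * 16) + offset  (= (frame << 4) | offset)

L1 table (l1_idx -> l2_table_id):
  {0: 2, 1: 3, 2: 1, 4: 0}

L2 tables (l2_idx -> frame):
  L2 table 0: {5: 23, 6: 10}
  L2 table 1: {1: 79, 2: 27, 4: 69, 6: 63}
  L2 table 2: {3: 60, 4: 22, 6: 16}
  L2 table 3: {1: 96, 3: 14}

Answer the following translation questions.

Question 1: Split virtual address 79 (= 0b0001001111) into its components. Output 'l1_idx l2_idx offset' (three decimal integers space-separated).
Answer: 0 4 15

Derivation:
vaddr = 79 = 0b0001001111
  top 3 bits -> l1_idx = 0
  next 3 bits -> l2_idx = 4
  bottom 4 bits -> offset = 15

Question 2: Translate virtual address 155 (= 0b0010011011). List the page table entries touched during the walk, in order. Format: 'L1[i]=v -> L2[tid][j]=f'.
vaddr = 155 = 0b0010011011
Split: l1_idx=1, l2_idx=1, offset=11

Answer: L1[1]=3 -> L2[3][1]=96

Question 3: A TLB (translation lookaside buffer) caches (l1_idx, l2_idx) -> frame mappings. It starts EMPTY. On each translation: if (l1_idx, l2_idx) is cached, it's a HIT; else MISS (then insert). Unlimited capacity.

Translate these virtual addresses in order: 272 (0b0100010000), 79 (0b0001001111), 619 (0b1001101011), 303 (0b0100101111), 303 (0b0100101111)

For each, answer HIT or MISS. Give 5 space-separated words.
Answer: MISS MISS MISS MISS HIT

Derivation:
vaddr=272: (2,1) not in TLB -> MISS, insert
vaddr=79: (0,4) not in TLB -> MISS, insert
vaddr=619: (4,6) not in TLB -> MISS, insert
vaddr=303: (2,2) not in TLB -> MISS, insert
vaddr=303: (2,2) in TLB -> HIT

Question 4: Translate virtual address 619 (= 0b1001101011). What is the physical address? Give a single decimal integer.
vaddr = 619 = 0b1001101011
Split: l1_idx=4, l2_idx=6, offset=11
L1[4] = 0
L2[0][6] = 10
paddr = 10 * 16 + 11 = 171

Answer: 171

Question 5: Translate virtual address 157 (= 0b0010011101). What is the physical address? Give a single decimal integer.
vaddr = 157 = 0b0010011101
Split: l1_idx=1, l2_idx=1, offset=13
L1[1] = 3
L2[3][1] = 96
paddr = 96 * 16 + 13 = 1549

Answer: 1549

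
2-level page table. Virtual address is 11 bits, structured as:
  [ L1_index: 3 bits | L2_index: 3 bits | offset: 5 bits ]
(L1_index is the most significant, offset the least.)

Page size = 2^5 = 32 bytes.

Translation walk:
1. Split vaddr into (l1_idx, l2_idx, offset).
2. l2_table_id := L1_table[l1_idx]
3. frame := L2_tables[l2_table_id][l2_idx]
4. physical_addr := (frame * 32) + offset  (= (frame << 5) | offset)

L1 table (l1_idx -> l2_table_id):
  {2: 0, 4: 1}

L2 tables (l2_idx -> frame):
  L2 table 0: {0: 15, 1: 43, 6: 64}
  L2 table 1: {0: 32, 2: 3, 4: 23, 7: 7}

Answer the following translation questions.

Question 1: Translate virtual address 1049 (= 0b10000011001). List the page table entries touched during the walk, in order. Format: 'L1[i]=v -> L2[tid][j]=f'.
vaddr = 1049 = 0b10000011001
Split: l1_idx=4, l2_idx=0, offset=25

Answer: L1[4]=1 -> L2[1][0]=32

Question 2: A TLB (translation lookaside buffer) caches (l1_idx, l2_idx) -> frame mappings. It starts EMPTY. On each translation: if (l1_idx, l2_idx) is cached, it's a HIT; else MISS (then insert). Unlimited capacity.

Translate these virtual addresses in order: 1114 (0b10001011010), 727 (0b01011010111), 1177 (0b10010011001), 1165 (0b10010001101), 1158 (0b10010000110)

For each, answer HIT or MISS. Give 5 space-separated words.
Answer: MISS MISS MISS HIT HIT

Derivation:
vaddr=1114: (4,2) not in TLB -> MISS, insert
vaddr=727: (2,6) not in TLB -> MISS, insert
vaddr=1177: (4,4) not in TLB -> MISS, insert
vaddr=1165: (4,4) in TLB -> HIT
vaddr=1158: (4,4) in TLB -> HIT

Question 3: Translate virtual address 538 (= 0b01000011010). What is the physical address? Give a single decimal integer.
Answer: 506

Derivation:
vaddr = 538 = 0b01000011010
Split: l1_idx=2, l2_idx=0, offset=26
L1[2] = 0
L2[0][0] = 15
paddr = 15 * 32 + 26 = 506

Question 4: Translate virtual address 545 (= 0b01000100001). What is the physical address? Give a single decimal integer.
Answer: 1377

Derivation:
vaddr = 545 = 0b01000100001
Split: l1_idx=2, l2_idx=1, offset=1
L1[2] = 0
L2[0][1] = 43
paddr = 43 * 32 + 1 = 1377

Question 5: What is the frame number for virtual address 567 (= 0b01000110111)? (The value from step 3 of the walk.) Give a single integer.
vaddr = 567: l1_idx=2, l2_idx=1
L1[2] = 0; L2[0][1] = 43

Answer: 43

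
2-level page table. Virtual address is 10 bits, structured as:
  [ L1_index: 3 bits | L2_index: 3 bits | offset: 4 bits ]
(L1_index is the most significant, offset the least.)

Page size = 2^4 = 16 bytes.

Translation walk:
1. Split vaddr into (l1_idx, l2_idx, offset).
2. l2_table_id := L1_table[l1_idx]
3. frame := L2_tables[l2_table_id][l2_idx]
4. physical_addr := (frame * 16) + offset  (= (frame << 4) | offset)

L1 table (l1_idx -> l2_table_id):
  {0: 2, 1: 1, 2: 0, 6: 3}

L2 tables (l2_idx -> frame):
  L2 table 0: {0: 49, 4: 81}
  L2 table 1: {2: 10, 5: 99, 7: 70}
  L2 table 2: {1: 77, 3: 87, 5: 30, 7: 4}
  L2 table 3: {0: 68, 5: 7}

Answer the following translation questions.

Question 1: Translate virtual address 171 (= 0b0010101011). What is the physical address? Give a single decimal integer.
Answer: 171

Derivation:
vaddr = 171 = 0b0010101011
Split: l1_idx=1, l2_idx=2, offset=11
L1[1] = 1
L2[1][2] = 10
paddr = 10 * 16 + 11 = 171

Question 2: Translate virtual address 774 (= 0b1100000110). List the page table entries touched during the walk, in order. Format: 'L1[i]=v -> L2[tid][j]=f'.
vaddr = 774 = 0b1100000110
Split: l1_idx=6, l2_idx=0, offset=6

Answer: L1[6]=3 -> L2[3][0]=68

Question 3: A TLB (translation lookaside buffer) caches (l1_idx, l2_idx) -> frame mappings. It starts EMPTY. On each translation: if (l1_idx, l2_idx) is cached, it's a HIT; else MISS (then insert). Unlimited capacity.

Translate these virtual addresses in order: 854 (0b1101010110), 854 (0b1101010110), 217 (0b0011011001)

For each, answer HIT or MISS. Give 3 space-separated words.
vaddr=854: (6,5) not in TLB -> MISS, insert
vaddr=854: (6,5) in TLB -> HIT
vaddr=217: (1,5) not in TLB -> MISS, insert

Answer: MISS HIT MISS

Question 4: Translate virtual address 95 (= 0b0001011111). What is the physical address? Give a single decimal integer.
Answer: 495

Derivation:
vaddr = 95 = 0b0001011111
Split: l1_idx=0, l2_idx=5, offset=15
L1[0] = 2
L2[2][5] = 30
paddr = 30 * 16 + 15 = 495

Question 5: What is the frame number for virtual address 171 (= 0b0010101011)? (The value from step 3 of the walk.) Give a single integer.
Answer: 10

Derivation:
vaddr = 171: l1_idx=1, l2_idx=2
L1[1] = 1; L2[1][2] = 10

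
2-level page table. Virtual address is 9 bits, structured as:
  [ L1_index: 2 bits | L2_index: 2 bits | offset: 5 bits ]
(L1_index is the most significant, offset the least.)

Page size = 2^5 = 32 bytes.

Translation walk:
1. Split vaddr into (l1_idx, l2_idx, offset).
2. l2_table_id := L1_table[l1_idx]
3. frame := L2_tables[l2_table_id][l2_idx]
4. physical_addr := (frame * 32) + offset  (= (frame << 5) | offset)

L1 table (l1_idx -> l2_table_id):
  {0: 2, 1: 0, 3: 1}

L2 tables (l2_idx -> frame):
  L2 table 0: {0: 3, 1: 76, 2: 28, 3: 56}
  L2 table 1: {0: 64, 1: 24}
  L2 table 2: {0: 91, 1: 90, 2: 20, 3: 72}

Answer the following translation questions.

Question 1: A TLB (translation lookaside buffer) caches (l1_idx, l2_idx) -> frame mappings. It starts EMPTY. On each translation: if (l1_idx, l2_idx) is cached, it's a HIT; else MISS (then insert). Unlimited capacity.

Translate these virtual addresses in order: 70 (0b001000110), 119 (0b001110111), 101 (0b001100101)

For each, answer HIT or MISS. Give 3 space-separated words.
vaddr=70: (0,2) not in TLB -> MISS, insert
vaddr=119: (0,3) not in TLB -> MISS, insert
vaddr=101: (0,3) in TLB -> HIT

Answer: MISS MISS HIT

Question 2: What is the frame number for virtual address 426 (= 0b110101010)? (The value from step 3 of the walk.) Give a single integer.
vaddr = 426: l1_idx=3, l2_idx=1
L1[3] = 1; L2[1][1] = 24

Answer: 24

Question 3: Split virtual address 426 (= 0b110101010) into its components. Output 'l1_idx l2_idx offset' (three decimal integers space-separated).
vaddr = 426 = 0b110101010
  top 2 bits -> l1_idx = 3
  next 2 bits -> l2_idx = 1
  bottom 5 bits -> offset = 10

Answer: 3 1 10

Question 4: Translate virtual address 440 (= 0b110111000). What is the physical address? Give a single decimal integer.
vaddr = 440 = 0b110111000
Split: l1_idx=3, l2_idx=1, offset=24
L1[3] = 1
L2[1][1] = 24
paddr = 24 * 32 + 24 = 792

Answer: 792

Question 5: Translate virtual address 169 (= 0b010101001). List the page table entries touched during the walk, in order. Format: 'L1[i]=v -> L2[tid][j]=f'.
vaddr = 169 = 0b010101001
Split: l1_idx=1, l2_idx=1, offset=9

Answer: L1[1]=0 -> L2[0][1]=76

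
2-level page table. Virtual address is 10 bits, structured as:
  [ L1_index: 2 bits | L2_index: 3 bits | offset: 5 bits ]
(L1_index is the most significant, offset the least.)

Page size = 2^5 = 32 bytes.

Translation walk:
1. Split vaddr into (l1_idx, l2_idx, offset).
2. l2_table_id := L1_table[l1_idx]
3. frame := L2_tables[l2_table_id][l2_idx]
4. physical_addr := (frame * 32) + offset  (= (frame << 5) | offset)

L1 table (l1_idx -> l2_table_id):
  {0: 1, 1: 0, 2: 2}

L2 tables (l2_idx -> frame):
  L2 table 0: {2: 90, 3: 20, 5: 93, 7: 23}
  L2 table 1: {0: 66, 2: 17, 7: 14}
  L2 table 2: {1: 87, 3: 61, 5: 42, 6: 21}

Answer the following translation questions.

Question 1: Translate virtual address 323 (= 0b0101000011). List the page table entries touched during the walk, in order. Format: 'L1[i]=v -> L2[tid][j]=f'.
vaddr = 323 = 0b0101000011
Split: l1_idx=1, l2_idx=2, offset=3

Answer: L1[1]=0 -> L2[0][2]=90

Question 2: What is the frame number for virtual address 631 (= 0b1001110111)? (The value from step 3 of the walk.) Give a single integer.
Answer: 61

Derivation:
vaddr = 631: l1_idx=2, l2_idx=3
L1[2] = 2; L2[2][3] = 61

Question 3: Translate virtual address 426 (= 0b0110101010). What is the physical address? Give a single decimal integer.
vaddr = 426 = 0b0110101010
Split: l1_idx=1, l2_idx=5, offset=10
L1[1] = 0
L2[0][5] = 93
paddr = 93 * 32 + 10 = 2986

Answer: 2986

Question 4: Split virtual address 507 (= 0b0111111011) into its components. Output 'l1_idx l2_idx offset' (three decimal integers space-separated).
vaddr = 507 = 0b0111111011
  top 2 bits -> l1_idx = 1
  next 3 bits -> l2_idx = 7
  bottom 5 bits -> offset = 27

Answer: 1 7 27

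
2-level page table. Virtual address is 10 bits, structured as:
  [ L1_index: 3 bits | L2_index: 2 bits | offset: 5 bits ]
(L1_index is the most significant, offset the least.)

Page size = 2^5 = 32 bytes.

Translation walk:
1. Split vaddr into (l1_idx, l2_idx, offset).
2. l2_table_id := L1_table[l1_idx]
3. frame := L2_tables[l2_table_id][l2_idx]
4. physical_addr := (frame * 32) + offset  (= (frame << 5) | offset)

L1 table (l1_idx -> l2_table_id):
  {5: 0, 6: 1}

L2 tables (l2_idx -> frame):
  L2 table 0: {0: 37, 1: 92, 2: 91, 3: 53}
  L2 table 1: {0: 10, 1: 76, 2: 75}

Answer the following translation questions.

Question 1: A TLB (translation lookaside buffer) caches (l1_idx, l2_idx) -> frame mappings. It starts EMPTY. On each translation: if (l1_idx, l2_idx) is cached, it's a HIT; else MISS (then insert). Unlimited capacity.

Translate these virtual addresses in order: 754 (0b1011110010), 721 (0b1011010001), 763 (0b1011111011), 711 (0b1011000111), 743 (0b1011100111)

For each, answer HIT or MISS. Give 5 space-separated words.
vaddr=754: (5,3) not in TLB -> MISS, insert
vaddr=721: (5,2) not in TLB -> MISS, insert
vaddr=763: (5,3) in TLB -> HIT
vaddr=711: (5,2) in TLB -> HIT
vaddr=743: (5,3) in TLB -> HIT

Answer: MISS MISS HIT HIT HIT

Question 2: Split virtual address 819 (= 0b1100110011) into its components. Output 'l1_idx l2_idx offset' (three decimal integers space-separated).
Answer: 6 1 19

Derivation:
vaddr = 819 = 0b1100110011
  top 3 bits -> l1_idx = 6
  next 2 bits -> l2_idx = 1
  bottom 5 bits -> offset = 19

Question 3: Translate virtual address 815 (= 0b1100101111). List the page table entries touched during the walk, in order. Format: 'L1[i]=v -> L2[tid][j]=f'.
vaddr = 815 = 0b1100101111
Split: l1_idx=6, l2_idx=1, offset=15

Answer: L1[6]=1 -> L2[1][1]=76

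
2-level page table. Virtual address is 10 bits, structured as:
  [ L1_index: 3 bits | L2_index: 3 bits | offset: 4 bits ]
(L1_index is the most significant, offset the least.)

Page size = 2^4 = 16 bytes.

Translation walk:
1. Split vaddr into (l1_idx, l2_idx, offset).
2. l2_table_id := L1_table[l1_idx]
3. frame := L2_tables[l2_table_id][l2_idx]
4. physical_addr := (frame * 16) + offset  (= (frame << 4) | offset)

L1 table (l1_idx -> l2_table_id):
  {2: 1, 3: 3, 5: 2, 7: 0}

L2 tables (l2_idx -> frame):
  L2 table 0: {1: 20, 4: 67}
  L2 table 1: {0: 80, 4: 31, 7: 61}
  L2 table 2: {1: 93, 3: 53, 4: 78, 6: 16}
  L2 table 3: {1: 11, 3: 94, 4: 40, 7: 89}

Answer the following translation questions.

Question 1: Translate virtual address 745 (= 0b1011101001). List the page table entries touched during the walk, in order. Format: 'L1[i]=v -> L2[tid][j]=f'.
vaddr = 745 = 0b1011101001
Split: l1_idx=5, l2_idx=6, offset=9

Answer: L1[5]=2 -> L2[2][6]=16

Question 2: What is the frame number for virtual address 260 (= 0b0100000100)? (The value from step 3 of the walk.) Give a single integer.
Answer: 80

Derivation:
vaddr = 260: l1_idx=2, l2_idx=0
L1[2] = 1; L2[1][0] = 80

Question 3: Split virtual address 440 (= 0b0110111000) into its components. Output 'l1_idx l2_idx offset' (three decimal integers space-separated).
vaddr = 440 = 0b0110111000
  top 3 bits -> l1_idx = 3
  next 3 bits -> l2_idx = 3
  bottom 4 bits -> offset = 8

Answer: 3 3 8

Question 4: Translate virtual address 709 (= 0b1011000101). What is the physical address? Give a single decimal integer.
vaddr = 709 = 0b1011000101
Split: l1_idx=5, l2_idx=4, offset=5
L1[5] = 2
L2[2][4] = 78
paddr = 78 * 16 + 5 = 1253

Answer: 1253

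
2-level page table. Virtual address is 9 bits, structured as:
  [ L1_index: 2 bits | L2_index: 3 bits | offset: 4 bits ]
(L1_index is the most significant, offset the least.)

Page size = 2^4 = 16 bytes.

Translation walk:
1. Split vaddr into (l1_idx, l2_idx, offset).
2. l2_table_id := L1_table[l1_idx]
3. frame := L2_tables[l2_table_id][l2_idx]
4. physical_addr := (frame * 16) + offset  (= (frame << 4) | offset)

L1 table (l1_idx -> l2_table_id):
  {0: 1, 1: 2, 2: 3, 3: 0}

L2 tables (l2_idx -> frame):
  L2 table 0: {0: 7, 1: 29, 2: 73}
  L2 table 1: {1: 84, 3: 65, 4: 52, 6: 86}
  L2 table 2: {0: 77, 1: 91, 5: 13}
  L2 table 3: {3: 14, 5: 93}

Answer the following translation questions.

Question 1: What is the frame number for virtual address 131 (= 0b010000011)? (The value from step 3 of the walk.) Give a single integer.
Answer: 77

Derivation:
vaddr = 131: l1_idx=1, l2_idx=0
L1[1] = 2; L2[2][0] = 77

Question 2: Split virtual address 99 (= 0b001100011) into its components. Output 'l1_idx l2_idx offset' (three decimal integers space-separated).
Answer: 0 6 3

Derivation:
vaddr = 99 = 0b001100011
  top 2 bits -> l1_idx = 0
  next 3 bits -> l2_idx = 6
  bottom 4 bits -> offset = 3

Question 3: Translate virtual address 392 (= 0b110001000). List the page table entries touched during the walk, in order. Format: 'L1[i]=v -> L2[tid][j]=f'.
vaddr = 392 = 0b110001000
Split: l1_idx=3, l2_idx=0, offset=8

Answer: L1[3]=0 -> L2[0][0]=7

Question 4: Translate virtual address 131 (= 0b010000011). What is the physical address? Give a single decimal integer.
vaddr = 131 = 0b010000011
Split: l1_idx=1, l2_idx=0, offset=3
L1[1] = 2
L2[2][0] = 77
paddr = 77 * 16 + 3 = 1235

Answer: 1235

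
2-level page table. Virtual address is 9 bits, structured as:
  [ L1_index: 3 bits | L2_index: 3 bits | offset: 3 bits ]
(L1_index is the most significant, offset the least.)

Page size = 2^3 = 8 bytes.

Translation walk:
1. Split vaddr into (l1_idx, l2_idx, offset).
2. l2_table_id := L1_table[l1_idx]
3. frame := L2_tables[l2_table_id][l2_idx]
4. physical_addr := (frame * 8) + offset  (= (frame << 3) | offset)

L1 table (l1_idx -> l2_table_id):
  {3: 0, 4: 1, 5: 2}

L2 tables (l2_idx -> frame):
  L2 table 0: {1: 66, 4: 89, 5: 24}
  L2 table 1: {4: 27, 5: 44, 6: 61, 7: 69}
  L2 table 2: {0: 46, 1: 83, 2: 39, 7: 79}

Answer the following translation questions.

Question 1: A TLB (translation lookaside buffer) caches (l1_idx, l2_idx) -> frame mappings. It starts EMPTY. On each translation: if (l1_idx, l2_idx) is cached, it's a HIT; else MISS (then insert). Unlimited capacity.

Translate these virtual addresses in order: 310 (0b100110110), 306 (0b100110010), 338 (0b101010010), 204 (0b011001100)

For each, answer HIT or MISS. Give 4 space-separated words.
vaddr=310: (4,6) not in TLB -> MISS, insert
vaddr=306: (4,6) in TLB -> HIT
vaddr=338: (5,2) not in TLB -> MISS, insert
vaddr=204: (3,1) not in TLB -> MISS, insert

Answer: MISS HIT MISS MISS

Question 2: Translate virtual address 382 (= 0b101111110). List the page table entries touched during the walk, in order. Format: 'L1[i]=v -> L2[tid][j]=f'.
vaddr = 382 = 0b101111110
Split: l1_idx=5, l2_idx=7, offset=6

Answer: L1[5]=2 -> L2[2][7]=79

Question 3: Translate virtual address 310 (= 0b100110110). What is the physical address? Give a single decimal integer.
Answer: 494

Derivation:
vaddr = 310 = 0b100110110
Split: l1_idx=4, l2_idx=6, offset=6
L1[4] = 1
L2[1][6] = 61
paddr = 61 * 8 + 6 = 494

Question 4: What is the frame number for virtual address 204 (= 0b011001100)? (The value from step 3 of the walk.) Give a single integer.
vaddr = 204: l1_idx=3, l2_idx=1
L1[3] = 0; L2[0][1] = 66

Answer: 66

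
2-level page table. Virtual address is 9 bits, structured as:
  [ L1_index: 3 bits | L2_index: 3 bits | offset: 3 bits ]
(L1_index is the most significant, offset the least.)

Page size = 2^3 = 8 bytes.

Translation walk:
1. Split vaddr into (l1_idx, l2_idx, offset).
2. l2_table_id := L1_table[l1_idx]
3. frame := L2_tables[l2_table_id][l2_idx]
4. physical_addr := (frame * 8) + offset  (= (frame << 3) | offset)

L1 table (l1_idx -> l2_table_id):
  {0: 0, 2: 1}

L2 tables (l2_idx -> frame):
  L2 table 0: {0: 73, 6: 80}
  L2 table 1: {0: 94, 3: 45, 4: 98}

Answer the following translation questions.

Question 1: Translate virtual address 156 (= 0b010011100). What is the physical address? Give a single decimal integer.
Answer: 364

Derivation:
vaddr = 156 = 0b010011100
Split: l1_idx=2, l2_idx=3, offset=4
L1[2] = 1
L2[1][3] = 45
paddr = 45 * 8 + 4 = 364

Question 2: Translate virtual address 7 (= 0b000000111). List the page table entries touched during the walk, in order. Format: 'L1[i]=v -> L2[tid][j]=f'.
vaddr = 7 = 0b000000111
Split: l1_idx=0, l2_idx=0, offset=7

Answer: L1[0]=0 -> L2[0][0]=73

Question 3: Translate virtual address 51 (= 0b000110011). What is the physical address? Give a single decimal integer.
Answer: 643

Derivation:
vaddr = 51 = 0b000110011
Split: l1_idx=0, l2_idx=6, offset=3
L1[0] = 0
L2[0][6] = 80
paddr = 80 * 8 + 3 = 643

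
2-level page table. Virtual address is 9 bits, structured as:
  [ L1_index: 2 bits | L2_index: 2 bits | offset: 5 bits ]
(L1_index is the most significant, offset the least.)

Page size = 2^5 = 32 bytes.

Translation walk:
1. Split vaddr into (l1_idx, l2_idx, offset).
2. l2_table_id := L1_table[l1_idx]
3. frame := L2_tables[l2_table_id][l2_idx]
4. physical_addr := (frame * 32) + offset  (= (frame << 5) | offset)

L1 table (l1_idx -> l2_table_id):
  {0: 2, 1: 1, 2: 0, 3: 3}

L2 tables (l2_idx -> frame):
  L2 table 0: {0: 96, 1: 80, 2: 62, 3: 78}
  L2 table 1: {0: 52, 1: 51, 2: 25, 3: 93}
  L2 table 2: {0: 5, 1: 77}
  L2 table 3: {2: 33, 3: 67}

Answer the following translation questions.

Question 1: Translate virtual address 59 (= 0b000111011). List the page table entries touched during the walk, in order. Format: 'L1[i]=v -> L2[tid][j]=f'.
vaddr = 59 = 0b000111011
Split: l1_idx=0, l2_idx=1, offset=27

Answer: L1[0]=2 -> L2[2][1]=77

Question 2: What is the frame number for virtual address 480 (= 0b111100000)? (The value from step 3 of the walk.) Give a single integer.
vaddr = 480: l1_idx=3, l2_idx=3
L1[3] = 3; L2[3][3] = 67

Answer: 67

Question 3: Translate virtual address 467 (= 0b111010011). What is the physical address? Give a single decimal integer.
vaddr = 467 = 0b111010011
Split: l1_idx=3, l2_idx=2, offset=19
L1[3] = 3
L2[3][2] = 33
paddr = 33 * 32 + 19 = 1075

Answer: 1075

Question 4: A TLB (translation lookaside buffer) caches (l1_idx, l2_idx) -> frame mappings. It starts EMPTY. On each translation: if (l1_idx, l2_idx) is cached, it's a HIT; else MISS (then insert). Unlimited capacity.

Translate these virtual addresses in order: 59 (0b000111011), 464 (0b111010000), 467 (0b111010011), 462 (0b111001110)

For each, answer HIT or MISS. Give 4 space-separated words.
vaddr=59: (0,1) not in TLB -> MISS, insert
vaddr=464: (3,2) not in TLB -> MISS, insert
vaddr=467: (3,2) in TLB -> HIT
vaddr=462: (3,2) in TLB -> HIT

Answer: MISS MISS HIT HIT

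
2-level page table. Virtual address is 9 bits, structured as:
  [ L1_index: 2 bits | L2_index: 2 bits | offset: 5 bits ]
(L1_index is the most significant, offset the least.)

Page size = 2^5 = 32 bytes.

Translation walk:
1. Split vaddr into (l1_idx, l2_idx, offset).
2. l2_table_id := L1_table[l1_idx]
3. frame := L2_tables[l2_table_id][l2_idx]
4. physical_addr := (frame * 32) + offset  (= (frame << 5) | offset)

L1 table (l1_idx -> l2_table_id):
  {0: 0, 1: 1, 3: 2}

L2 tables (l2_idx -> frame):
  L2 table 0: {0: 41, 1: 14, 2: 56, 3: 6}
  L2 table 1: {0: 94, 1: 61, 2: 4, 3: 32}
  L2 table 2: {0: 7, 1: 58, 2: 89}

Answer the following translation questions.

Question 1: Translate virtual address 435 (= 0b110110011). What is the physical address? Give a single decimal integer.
Answer: 1875

Derivation:
vaddr = 435 = 0b110110011
Split: l1_idx=3, l2_idx=1, offset=19
L1[3] = 2
L2[2][1] = 58
paddr = 58 * 32 + 19 = 1875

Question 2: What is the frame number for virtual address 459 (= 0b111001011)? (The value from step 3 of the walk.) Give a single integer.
vaddr = 459: l1_idx=3, l2_idx=2
L1[3] = 2; L2[2][2] = 89

Answer: 89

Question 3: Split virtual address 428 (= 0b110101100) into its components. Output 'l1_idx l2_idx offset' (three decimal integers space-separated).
Answer: 3 1 12

Derivation:
vaddr = 428 = 0b110101100
  top 2 bits -> l1_idx = 3
  next 2 bits -> l2_idx = 1
  bottom 5 bits -> offset = 12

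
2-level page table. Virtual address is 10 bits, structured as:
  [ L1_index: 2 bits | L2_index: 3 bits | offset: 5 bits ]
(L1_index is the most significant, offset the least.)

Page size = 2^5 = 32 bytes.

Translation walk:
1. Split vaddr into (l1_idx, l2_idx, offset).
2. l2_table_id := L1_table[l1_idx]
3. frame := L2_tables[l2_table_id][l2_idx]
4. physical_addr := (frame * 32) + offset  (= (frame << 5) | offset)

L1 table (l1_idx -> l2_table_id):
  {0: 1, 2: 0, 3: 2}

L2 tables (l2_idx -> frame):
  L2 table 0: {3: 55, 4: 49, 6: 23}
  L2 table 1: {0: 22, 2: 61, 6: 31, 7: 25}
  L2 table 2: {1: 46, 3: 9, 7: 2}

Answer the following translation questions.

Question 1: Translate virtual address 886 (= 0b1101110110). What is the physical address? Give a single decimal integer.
vaddr = 886 = 0b1101110110
Split: l1_idx=3, l2_idx=3, offset=22
L1[3] = 2
L2[2][3] = 9
paddr = 9 * 32 + 22 = 310

Answer: 310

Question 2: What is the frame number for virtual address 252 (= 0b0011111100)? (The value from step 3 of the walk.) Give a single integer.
vaddr = 252: l1_idx=0, l2_idx=7
L1[0] = 1; L2[1][7] = 25

Answer: 25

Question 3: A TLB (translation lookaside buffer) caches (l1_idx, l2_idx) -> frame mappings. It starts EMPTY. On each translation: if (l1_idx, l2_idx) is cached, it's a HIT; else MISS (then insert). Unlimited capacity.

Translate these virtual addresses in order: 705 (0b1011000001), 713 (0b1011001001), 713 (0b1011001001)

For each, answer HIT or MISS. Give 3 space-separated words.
vaddr=705: (2,6) not in TLB -> MISS, insert
vaddr=713: (2,6) in TLB -> HIT
vaddr=713: (2,6) in TLB -> HIT

Answer: MISS HIT HIT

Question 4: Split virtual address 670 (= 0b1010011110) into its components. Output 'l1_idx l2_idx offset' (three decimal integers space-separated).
vaddr = 670 = 0b1010011110
  top 2 bits -> l1_idx = 2
  next 3 bits -> l2_idx = 4
  bottom 5 bits -> offset = 30

Answer: 2 4 30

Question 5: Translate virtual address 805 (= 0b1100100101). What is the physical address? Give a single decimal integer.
vaddr = 805 = 0b1100100101
Split: l1_idx=3, l2_idx=1, offset=5
L1[3] = 2
L2[2][1] = 46
paddr = 46 * 32 + 5 = 1477

Answer: 1477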